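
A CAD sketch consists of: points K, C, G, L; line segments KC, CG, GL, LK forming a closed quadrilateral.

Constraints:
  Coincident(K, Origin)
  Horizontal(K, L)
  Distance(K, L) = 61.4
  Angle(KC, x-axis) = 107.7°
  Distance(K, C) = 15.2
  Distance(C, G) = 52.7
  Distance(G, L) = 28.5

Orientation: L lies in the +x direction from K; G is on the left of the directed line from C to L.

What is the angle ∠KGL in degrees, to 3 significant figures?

92.5°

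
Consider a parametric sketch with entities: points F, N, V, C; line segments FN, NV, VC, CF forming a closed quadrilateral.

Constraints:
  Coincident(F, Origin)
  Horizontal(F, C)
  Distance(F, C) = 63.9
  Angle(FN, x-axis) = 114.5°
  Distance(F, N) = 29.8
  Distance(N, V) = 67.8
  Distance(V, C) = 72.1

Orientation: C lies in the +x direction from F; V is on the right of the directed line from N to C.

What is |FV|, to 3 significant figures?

39.0

Checks: |NV| = 67.80 ✓; |VC| = 72.10 ✓.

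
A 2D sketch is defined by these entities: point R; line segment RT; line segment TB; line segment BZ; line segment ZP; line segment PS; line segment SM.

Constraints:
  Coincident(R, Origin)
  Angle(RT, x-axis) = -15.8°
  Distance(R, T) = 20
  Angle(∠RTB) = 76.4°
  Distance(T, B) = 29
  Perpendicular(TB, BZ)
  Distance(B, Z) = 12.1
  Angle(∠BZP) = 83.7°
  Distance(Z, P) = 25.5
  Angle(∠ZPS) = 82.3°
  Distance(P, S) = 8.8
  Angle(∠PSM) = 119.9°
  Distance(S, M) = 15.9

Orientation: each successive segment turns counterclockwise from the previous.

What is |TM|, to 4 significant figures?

21.38

R is at the origin; RT runs at -15.8° with length 20.0, so T = (19.24, -5.446). ∠RTB = 76.4° gives TB at 87.80° from the x-axis; with |TB| = 29.0, B = (20.36, 23.53). TB ⟂ BZ, so BZ runs at 177.8°; with |BZ| = 12.1, Z = (8.267, 24.00). ∠BZP = 83.7° gives ZP at -85.90° from the x-axis; with |ZP| = 25.5, P = (10.09, -1.437). ∠ZPS = 82.3° gives PS at 11.80° from the x-axis; with |PS| = 8.8, S = (18.70, 0.3623). ∠PSM = 119.9° gives SM at 71.90° from the x-axis; with |SM| = 15.9, M = (23.64, 15.48). Then |TM| = |M − T| = 21.38.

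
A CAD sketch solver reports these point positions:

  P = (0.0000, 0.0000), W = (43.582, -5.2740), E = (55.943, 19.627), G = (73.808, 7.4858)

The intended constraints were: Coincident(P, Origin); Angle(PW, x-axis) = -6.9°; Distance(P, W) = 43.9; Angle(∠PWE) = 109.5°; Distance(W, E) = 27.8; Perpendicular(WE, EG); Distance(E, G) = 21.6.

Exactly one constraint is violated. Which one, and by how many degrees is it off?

Perpendicular(WE, EG) — off by 7.80°.

P = (0.00, 0.00) ✓; PW at -6.900° ✓; |PW| = 43.90 ✓; ∠PWE = 109.5° ✓; |WE| = 27.80 ✓; ∠(WE, EG) = 97.80° ✗; |EG| = 21.60 ✓.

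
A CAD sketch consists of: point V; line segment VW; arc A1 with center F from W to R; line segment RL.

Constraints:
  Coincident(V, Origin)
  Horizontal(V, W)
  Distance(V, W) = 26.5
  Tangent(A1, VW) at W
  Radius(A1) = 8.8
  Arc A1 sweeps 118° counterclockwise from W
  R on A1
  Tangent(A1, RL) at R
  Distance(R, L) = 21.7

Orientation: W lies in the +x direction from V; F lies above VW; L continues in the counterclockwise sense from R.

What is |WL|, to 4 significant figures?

32.18

On A1, W sits at bearing -90° from F; a 118° counterclockwise sweep puts R at bearing 28°, so R = F + 8.8·(cos 28°, sin 28°) = (34.27, 12.93). The tangent condition forces FR to be normal to RL, so RL runs along (−sin 28°, cos 28°); with |RL| = 21.7, L = (24.08, 32.09). Then |WL| = |L − W| = 32.18.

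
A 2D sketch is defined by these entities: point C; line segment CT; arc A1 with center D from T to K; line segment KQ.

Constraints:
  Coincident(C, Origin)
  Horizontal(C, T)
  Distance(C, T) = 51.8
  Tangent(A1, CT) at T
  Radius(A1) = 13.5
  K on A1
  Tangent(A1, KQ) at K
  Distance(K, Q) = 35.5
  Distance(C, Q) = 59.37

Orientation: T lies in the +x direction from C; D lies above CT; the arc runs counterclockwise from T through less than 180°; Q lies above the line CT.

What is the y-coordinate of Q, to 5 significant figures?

47.720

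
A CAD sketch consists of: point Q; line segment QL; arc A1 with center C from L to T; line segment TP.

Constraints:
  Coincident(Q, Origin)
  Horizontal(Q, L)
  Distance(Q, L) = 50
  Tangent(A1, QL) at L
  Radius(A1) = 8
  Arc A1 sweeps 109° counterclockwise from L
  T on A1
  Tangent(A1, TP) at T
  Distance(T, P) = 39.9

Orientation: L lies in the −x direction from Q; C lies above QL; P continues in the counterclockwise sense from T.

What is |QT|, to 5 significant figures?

43.741

Q is at the origin; QL is horizontal with |QL| = 50.0 and L on the −x side, so L = (-50.000, 0.0000). Tangency of A1 to QL means the radius CL is perpendicular to QL, so C = L + (0, 8) = (-50.000, 8.0000). On A1, L sits at bearing -90° from C; a 109° counterclockwise sweep puts T at bearing 19°, so T = C + 8.0·(cos 19°, sin 19°) = (-42.436, 10.605). Then |QT| = |T − Q| = 43.741.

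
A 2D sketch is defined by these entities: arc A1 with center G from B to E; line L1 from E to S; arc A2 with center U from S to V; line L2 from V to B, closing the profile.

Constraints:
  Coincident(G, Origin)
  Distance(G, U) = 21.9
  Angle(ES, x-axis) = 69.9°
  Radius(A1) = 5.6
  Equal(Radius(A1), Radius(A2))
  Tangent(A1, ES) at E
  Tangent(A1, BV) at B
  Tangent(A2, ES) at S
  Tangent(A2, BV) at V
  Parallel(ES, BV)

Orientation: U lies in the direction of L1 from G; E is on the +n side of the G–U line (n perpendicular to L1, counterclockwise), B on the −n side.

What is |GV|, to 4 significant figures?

22.60

The slot axis is L1's direction at 69.9°, so u = (cos 69.9°, sin 69.9°) = (0.3437, 0.9391) and n = (−sin 69.9°, cos 69.9°) = (-0.9391, 0.3437). G is at the origin and U lies 21.9 along u from G, so U = 21.9·u = (7.526, 20.57). Tangency of A1 to both parallel lines with radius 5.6 puts E and B at G ± 5.6·n: E = (-5.259, 1.924), B = (5.259, -1.924). Equal radii place S and V the same way about U: S = U + 5.6·n = (2.267, 22.49), V = U − 5.6·n = (12.79, 18.64). Then |GV| = |V − G| = 22.60.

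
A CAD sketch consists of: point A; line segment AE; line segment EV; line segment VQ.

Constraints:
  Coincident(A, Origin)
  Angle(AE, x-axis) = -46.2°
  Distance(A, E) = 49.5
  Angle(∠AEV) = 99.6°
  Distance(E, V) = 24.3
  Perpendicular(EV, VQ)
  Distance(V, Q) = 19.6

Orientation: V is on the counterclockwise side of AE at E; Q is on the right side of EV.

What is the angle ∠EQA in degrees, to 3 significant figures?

25.7°

∠AEV = 99.6°, so EV runs at -46.2° + (180° − 99.6°) = 34.2° from the x-axis; with |EV| = 24.3, V = E + 24.3·(cos 34.2°, sin 34.2°) = (54.4, -22.1). EV ⟂ VQ; with |VQ| = 19.6 on the right of EV, Q = V + 19.6·(0.562, -0.827) = (65.4, -38.3). Then cos ∠EQA = QE·QA / (|QE||QA|), giving 25.7°.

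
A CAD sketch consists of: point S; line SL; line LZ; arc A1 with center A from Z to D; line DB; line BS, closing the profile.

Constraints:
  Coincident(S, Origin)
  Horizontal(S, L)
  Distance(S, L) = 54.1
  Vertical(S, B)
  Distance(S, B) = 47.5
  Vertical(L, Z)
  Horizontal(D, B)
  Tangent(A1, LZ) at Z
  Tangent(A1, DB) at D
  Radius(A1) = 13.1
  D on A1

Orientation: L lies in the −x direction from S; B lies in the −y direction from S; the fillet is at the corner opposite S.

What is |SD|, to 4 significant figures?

62.75

S is at the origin; SL is horizontal with |SL| = 54.1 and L on the −x side, so L = (-54.10, 0.000). SB is vertical with |SB| = 47.5 and B on the −y side, so B = (0.000, -47.50). The virtual corner opposite S is at (-54.10, -47.50). The tangent condition forces AZ to be normal to LZ and since A1 is tangent to DB there, AD ⟂ DB, with radius 13.1, so the center A sits 13.1 in from both sides at A = (-41.00, -34.40). That places the tangent points at Z = (-54.10, -34.40) on LZ and D = (-41.00, -47.50) on DB. Then |SD| = |D − S| = 62.75.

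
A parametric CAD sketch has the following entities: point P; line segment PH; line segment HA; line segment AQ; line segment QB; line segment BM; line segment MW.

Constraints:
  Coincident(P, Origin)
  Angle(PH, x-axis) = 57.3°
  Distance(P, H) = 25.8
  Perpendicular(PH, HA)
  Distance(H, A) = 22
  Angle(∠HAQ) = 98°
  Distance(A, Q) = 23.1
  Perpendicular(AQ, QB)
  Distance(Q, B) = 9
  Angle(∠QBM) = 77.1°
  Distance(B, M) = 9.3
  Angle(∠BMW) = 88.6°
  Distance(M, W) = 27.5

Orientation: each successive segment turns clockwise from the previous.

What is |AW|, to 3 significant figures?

28.7

P is at the origin; PH runs at 57.3° with length 25.8, so H = (13.9, 21.7). The perpendicularity gives HA at right angles to PH, so HA runs at -32.7°; with |HA| = 22.0, A = (32.5, 9.83). ∠HAQ = 98.0° gives AQ at -115° from the x-axis; with |AQ| = 23.1, Q = (22.8, -11.2). The perpendicularity gives QB at right angles to AQ, so QB runs at 155°; with |QB| = 9.0, B = (14.6, -7.40). ∠QBM = 77.1° gives BM at 52.4° from the x-axis; with |BM| = 9.3, M = (20.3, -0.0318). ∠BMW = 88.6° gives MW at -39.0° from the x-axis; with |MW| = 27.5, W = (41.7, -17.3). Then |AW| = |W − A| = 28.7.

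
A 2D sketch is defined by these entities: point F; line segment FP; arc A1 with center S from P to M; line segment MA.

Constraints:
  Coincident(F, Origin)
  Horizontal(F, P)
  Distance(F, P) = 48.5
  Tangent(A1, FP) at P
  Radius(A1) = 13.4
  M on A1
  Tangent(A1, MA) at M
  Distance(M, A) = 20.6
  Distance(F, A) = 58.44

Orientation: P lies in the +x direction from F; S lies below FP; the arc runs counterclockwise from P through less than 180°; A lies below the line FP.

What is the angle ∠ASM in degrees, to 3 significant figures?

57.0°

F is at the origin; FP is horizontal with |FP| = 48.5 and P on the +x side, so P = (48.5, 0.00). A1 meets FP tangentially, so SP is at right angles to FP, so S = P + (0, -13.4) = (48.5, -13.4). Since SM ⟂ MA (tangency), |SA| = √(13.4² + 20.6²) = 24.6 regardless of where M sits on A1. So A lies on both circle(F, 58.44) and circle(S, 24.6); the below-FP intersection is A = (44.7, -37.7). M is the foot of the tangent from A: M = (36.3, -18.9).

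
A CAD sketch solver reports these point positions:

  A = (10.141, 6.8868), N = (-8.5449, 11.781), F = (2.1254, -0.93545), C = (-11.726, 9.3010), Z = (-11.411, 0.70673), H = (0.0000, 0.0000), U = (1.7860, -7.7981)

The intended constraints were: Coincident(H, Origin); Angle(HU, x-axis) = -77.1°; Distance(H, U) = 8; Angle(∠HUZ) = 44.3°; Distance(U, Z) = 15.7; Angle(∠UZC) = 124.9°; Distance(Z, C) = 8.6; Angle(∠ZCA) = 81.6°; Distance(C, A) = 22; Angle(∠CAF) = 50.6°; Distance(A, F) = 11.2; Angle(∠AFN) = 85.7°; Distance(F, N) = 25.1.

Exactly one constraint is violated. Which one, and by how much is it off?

Distance(F, N) = 25.1 — off by 8.50.

H = (0.00, 0.00) ✓; HU at -77.10° ✓; |HU| = 8.000 ✓; ∠HUZ = 44.30° ✓; |UZ| = 15.70 ✓; ∠UZC = 124.9° ✓; |ZC| = 8.600 ✓; ∠ZCA = 81.60° ✓; |CA| = 22.00 ✓; ∠CAF = 50.60° ✓; |AF| = 11.20 ✓; ∠AFN = 85.70° ✓; |FN| = 16.60 ✗.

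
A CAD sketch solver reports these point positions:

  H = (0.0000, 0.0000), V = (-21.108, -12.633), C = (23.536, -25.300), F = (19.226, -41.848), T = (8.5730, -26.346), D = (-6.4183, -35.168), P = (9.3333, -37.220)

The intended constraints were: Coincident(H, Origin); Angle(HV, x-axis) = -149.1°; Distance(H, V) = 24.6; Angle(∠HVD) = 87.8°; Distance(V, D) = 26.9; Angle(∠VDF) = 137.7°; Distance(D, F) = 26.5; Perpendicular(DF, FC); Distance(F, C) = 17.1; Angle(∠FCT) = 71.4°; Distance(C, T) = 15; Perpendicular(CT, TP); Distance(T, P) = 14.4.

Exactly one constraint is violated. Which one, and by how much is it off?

Distance(T, P) = 14.4 — off by 3.50.

H = (0.00, 0.00) ✓; HV at -149.1° ✓; |HV| = 24.60 ✓; ∠HVD = 87.80° ✓; |VD| = 26.90 ✓; ∠VDF = 137.7° ✓; |DF| = 26.50 ✓; ∠(DF, FC) = 90.00° ✓; |FC| = 17.10 ✓; ∠FCT = 71.40° ✓; |CT| = 15.00 ✓; ∠(CT, TP) = 90.00° ✓; |TP| = 10.90 ✗.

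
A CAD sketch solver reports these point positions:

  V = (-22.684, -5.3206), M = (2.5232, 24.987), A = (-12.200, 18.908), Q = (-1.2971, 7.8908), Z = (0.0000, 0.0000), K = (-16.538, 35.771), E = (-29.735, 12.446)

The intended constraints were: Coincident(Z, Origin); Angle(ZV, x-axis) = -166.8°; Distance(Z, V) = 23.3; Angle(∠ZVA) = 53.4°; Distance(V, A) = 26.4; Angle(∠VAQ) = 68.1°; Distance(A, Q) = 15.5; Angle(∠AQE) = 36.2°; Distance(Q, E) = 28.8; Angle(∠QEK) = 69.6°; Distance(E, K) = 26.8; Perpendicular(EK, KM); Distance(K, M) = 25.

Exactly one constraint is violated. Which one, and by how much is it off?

Distance(K, M) = 25 — off by 3.10.

Z = (0.00, 0.00) ✓; ZV at -166.8° ✓; |ZV| = 23.30 ✓; ∠ZVA = 53.40° ✓; |VA| = 26.40 ✓; ∠VAQ = 68.10° ✓; |AQ| = 15.50 ✓; ∠AQE = 36.20° ✓; |QE| = 28.80 ✓; ∠QEK = 69.60° ✓; |EK| = 26.80 ✓; ∠(EK, KM) = 90.00° ✓; |KM| = 21.90 ✗.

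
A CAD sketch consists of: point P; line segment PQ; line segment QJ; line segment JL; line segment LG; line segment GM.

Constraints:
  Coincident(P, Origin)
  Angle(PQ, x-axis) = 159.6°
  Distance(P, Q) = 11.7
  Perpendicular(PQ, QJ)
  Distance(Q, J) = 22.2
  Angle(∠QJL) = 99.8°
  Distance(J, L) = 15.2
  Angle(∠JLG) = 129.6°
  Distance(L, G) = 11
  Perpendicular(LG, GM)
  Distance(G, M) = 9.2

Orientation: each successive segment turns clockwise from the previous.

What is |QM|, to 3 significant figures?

20.3

P is at the origin; PQ runs at 159.6° with length 11.7, so Q = (-11.0, 4.08). The perpendicularity gives QJ at right angles to PQ, so QJ runs at 69.6°; with |QJ| = 22.2, J = (-3.23, 24.9). ∠QJL = 99.8° gives JL at -10.6° from the x-axis; with |JL| = 15.2, L = (11.7, 22.1). ∠JLG = 129.6° gives LG at -61.0° from the x-axis; with |LG| = 11.0, G = (17.0, 12.5). LG is perpendicular to GM, so GM runs at -151°; with |GM| = 9.2, M = (9.00, 8.01). Then |QM| = |M − Q| = 20.3.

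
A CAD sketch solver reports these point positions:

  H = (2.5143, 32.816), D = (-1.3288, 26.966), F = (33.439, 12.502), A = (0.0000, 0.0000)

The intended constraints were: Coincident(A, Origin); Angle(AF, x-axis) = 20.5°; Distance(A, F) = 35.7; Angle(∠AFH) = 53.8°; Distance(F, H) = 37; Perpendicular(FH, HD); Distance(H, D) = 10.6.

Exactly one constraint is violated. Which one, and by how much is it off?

Distance(H, D) = 10.6 — off by 3.60.

A = (0.00, 0.00) ✓; AF at 20.50° ✓; |AF| = 35.70 ✓; ∠AFH = 53.80° ✓; |FH| = 37.00 ✓; ∠(FH, HD) = 90.00° ✓; |HD| = 6.999 ✗.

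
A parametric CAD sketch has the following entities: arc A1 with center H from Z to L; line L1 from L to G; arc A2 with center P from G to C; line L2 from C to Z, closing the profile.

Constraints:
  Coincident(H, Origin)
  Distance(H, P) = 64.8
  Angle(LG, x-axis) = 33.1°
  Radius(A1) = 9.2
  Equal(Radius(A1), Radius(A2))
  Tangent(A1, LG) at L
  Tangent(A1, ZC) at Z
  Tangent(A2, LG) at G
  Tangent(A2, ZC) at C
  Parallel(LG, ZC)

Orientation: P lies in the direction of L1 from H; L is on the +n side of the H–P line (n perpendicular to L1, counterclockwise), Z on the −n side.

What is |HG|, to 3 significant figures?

65.4

The slot axis is L1's direction at 33.1°, so u = (cos 33.1°, sin 33.1°) = (0.838, 0.546) and n = (−sin 33.1°, cos 33.1°) = (-0.546, 0.838). H is at the origin and P lies 64.8 along u from H, so P = 64.8·u = (54.3, 35.4). Tangency of A1 to both parallel lines with radius 9.2 puts L and Z at H ± 9.2·n: L = (-5.02, 7.71), Z = (5.02, -7.71). Equal radii place G and C the same way about P: G = P + 9.2·n = (49.3, 43.1), C = P − 9.2·n = (59.3, 27.7). Then |HG| = |G − H| = 65.4.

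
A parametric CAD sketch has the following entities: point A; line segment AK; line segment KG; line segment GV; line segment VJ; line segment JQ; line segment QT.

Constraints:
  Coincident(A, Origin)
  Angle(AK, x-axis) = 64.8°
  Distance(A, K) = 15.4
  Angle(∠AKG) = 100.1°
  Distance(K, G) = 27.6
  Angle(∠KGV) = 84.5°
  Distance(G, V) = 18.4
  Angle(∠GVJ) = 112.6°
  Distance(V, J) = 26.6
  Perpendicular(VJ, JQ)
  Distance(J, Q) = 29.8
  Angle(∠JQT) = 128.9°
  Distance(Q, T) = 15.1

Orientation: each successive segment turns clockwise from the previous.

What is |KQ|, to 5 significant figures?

8.6733

∠GVJ = 112.6° gives VJ at -178.00° from the x-axis; with |VJ| = 26.6, J = (0.14636, -11.407). VJ ⟂ JQ, so JQ runs at 92.000°; with |JQ| = 29.8, Q = (-0.89364, 18.374). Then |KQ| = |Q − K| = 8.6733.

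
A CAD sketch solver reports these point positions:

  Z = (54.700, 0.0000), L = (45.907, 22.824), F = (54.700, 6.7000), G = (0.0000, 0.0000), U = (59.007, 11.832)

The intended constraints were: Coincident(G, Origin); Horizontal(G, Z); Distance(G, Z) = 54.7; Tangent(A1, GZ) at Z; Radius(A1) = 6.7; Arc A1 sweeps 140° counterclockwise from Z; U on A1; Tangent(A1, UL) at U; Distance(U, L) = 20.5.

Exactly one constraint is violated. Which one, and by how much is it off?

Distance(U, L) = 20.5 — off by 3.40.

G = (0.00, 0.00) ✓; G.y = 0.00, Z.y = 0.00 ✓; |GZ| = 54.70 ✓; ∠(FZ, ZG) = 90.00° ✓; |FZ| = 6.700 ✓; bearing(F→U) − bearing(F→Z) = 140.0° ✓; |FU| = 6.700 ✓; ∠(FU, UL) = 89.99° ✓; |UL| = 17.10 ✗.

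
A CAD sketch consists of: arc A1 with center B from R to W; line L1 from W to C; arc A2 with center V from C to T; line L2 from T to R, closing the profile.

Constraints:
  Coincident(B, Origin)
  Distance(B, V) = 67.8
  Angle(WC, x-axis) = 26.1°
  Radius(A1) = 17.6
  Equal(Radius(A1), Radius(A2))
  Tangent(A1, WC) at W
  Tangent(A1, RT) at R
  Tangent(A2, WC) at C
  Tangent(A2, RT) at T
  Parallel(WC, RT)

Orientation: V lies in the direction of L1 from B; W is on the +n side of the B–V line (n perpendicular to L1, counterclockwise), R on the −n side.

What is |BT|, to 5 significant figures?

70.047

The slot axis is L1's direction at 26.1°, so u = (cos 26.1°, sin 26.1°) = (0.89803, 0.43994) and n = (−sin 26.1°, cos 26.1°) = (-0.43994, 0.89803). B is at the origin and V lies 67.8 along u from B, so V = 67.8·u = (60.886, 29.828). Tangency of A1 to both parallel lines with radius 17.6 puts W and R at B ± 17.6·n: W = (-7.7429, 15.805), R = (7.7429, -15.805). Equal radii place C and T the same way about V: C = V + 17.6·n = (53.143, 45.633), T = V − 17.6·n = (68.629, 14.023). Then |BT| = |T − B| = 70.047.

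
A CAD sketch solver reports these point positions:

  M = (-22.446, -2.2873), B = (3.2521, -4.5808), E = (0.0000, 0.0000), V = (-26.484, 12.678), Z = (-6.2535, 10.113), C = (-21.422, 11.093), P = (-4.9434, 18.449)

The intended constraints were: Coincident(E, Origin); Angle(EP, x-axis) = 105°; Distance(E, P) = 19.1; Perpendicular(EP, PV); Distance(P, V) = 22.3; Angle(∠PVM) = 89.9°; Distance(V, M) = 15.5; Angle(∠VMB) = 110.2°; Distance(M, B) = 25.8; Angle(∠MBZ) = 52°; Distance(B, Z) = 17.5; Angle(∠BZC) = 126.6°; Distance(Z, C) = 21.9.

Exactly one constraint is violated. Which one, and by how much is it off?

Distance(Z, C) = 21.9 — off by 6.70.

E = (0.00, 0.00) ✓; EP at 105.0° ✓; |EP| = 19.10 ✓; ∠(EP, PV) = 90.00° ✓; |PV| = 22.30 ✓; ∠PVM = 89.90° ✓; |VM| = 15.50 ✓; ∠VMB = 110.2° ✓; |MB| = 25.80 ✓; ∠MBZ = 52.00° ✓; |BZ| = 17.50 ✓; ∠BZC = 126.6° ✓; |ZC| = 15.20 ✗.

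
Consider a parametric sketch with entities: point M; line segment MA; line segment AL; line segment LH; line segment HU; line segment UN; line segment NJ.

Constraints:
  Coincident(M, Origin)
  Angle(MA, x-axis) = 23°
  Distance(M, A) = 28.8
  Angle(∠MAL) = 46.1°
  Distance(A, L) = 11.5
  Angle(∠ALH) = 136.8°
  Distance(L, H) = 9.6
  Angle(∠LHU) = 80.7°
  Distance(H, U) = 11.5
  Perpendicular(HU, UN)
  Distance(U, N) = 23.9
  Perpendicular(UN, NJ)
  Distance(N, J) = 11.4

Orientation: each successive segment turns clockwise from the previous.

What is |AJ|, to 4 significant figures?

12.92

M is at the origin; MA runs at 23.0° with length 28.8, so A = (26.51, 11.25). ∠MAL = 46.1° gives AL at -110.9° from the x-axis; with |AL| = 11.5, L = (22.41, 0.5097). ∠ALH = 136.8° gives LH at -154.1° from the x-axis; with |LH| = 9.6, H = (13.77, -3.684). ∠LHU = 80.7° gives HU at 106.6° from the x-axis; with |HU| = 11.5, U = (10.49, 7.337). HU ⟂ UN, so UN runs at 16.60°; with |UN| = 23.9, N = (33.39, 14.17). UN ⟂ NJ, so NJ runs at -73.40°; with |NJ| = 11.4, J = (36.65, 3.240). Then |AJ| = |J − A| = 12.92.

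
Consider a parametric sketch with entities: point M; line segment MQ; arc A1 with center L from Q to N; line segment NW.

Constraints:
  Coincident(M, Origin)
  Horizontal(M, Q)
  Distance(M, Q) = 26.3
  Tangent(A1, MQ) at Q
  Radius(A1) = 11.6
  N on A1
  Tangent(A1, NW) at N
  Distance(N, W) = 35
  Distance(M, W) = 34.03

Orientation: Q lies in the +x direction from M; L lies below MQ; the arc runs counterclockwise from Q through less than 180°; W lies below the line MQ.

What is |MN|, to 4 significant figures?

17.48

Checks: |LN| = 11.60 ✓; ∠(LN, NW) = 90.00° ✓; |NW| = 35.00 ✓; |MW| = 34.03 ✓.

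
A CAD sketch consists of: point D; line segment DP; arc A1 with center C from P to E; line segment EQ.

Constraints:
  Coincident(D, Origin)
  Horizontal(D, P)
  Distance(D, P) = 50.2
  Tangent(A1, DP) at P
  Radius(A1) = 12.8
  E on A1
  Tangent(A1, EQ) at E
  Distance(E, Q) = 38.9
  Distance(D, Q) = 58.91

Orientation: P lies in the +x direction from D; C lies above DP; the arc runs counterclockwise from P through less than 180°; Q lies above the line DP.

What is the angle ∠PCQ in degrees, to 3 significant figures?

154°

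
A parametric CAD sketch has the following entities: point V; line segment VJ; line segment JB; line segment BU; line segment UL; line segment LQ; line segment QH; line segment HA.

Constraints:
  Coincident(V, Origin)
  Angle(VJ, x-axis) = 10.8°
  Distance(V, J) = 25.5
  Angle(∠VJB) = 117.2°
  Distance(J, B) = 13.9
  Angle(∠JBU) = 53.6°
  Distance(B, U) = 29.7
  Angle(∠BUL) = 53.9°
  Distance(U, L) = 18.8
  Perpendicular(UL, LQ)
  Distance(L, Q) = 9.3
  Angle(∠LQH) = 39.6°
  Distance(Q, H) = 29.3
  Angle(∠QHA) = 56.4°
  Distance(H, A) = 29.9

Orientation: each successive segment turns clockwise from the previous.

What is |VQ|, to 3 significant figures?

22.5

V is at the origin; VJ runs at 10.8° with length 25.5, so J = (25.0, 4.78). ∠VJB = 117.2° gives JB at -52.0° from the x-axis; with |JB| = 13.9, B = (33.6, -6.18). ∠JBU = 53.6° gives BU at -178° from the x-axis; with |BU| = 29.7, U = (3.92, -7.00). ∠BUL = 53.9° gives UL at 55.5° from the x-axis; with |UL| = 18.8, L = (14.6, 8.49). The perpendicularity gives LQ at right angles to UL, so LQ runs at -34.5°; with |LQ| = 9.3, Q = (22.2, 3.22). Then |VQ| = |Q − V| = 22.5.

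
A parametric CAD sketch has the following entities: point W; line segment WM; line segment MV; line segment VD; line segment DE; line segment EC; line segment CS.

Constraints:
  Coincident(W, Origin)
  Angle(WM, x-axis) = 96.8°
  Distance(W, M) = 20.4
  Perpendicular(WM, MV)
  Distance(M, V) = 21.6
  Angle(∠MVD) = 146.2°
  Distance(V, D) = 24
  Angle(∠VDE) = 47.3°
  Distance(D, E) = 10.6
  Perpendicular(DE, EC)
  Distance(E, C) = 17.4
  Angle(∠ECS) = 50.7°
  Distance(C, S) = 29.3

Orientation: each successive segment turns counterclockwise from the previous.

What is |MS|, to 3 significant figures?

54.8

DE ⟂ EC, so EC runs at 83.3°; with |EC| = 17.4, C = (-29.5, 18.1). ∠ECS = 50.7° gives CS at -147° from the x-axis; with |CS| = 29.3, S = (-54.2, 2.34). Then |MS| = |S − M| = 54.8.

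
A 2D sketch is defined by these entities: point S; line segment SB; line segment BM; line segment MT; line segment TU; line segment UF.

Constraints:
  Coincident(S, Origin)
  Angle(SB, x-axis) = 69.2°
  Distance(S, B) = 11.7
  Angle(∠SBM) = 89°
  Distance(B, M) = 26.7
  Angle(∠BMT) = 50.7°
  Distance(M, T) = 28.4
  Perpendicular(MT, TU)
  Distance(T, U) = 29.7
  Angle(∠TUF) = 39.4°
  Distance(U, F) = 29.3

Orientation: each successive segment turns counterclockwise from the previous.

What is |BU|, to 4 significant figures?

14.62

S is at the origin; SB runs at 69.2° with length 11.7, so B = (4.155, 10.94). ∠SBM = 89.0° gives BM at 160.2° from the x-axis; with |BM| = 26.7, M = (-20.97, 19.98). ∠BMT = 50.7° gives MT at -70.50° from the x-axis; with |MT| = 28.4, T = (-11.49, -6.789). MT ⟂ TU, so TU runs at 19.50°; with |TU| = 29.7, U = (16.51, 3.125). Then |BU| = |U − B| = 14.62.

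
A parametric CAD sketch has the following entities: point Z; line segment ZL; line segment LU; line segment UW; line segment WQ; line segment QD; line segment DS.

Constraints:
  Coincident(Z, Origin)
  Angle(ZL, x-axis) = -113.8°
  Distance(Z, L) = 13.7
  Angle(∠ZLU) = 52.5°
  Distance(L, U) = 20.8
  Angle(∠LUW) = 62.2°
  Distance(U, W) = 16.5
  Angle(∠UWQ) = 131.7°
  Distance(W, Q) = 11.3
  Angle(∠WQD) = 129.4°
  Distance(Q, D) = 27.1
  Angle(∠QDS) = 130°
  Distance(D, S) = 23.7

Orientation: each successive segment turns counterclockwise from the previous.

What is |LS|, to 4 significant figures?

30.78

∠WQD = 129.4° gives QD at -129.6° from the x-axis; with |QD| = 27.1, D = (-24.83, -16.09). ∠QDS = 130.0° gives DS at -79.60° from the x-axis; with |DS| = 23.7, S = (-20.55, -39.40). Then |LS| = |S − L| = 30.78.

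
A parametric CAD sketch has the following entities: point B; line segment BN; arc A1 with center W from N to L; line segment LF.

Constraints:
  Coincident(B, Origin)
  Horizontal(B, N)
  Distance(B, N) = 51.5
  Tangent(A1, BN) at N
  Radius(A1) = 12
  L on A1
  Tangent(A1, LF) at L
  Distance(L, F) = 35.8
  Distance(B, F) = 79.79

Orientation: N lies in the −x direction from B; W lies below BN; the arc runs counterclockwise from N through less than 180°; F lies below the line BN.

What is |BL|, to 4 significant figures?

64.59

B is at the origin; B and N share the same y with |BN| = 51.5 and N on the −x side, so N = (-51.50, 0.000). The tangent condition forces WN to be normal to BN, so W = N + (0, -12) = (-51.50, -12.00). Since WL ⟂ LF (tangency), |WF| = √(12.0² + 35.8²) = 37.76 regardless of where L sits on A1. So F lies on both circle(B, 79.79) and circle(W, 37.76); the below-BN intersection is F = (-64.02, -47.62). L is the foot of the tangent from F: L = (-63.50, -11.82).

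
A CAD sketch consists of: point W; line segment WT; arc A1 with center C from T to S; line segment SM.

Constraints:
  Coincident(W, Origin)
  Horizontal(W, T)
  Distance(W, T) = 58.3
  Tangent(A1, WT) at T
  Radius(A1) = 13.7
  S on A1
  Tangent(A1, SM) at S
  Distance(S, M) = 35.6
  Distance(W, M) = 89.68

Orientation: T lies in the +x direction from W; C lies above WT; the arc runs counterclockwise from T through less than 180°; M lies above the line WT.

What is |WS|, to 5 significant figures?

72.912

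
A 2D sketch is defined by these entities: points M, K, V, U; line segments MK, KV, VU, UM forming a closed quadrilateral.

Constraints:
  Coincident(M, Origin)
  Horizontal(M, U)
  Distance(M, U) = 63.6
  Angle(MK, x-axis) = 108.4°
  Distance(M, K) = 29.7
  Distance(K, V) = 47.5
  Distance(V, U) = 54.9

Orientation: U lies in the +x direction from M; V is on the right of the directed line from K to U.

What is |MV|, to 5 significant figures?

18.327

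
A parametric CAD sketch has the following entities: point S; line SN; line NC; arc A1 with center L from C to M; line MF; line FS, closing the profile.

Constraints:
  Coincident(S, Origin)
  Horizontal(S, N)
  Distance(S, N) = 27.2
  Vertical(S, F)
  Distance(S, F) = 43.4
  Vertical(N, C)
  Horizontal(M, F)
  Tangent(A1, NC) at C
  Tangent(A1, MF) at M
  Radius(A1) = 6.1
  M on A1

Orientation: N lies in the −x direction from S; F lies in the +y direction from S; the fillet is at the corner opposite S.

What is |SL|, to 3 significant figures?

42.9

S is at the origin; SN is horizontal with |SN| = 27.2 and N on the −x side, so N = (-27.2, 0.00). S and F share the same x with |SF| = 43.4 and F on the +y side, so F = (0.00, 43.4). The virtual corner opposite S is at (-27.2, 43.4). Since A1 is tangent to NC there, LC ⟂ NC and the tangent condition forces LM to be normal to MF, with radius 6.1, so the center L sits 6.1 in from both sides at L = (-21.1, 37.3). Then |SL| = |L − S| = 42.9.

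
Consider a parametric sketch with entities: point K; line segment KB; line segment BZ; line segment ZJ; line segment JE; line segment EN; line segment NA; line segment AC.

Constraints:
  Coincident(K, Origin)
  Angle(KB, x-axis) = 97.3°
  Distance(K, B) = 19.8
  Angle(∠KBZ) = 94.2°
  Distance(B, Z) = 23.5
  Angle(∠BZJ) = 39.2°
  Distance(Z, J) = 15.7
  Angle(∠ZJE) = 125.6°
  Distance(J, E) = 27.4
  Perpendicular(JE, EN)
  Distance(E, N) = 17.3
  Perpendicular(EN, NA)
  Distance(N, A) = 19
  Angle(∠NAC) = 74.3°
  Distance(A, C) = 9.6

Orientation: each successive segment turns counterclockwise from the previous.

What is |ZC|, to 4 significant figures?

20.68

K is at the origin; KB runs at 97.3° with length 19.8, so B = (-2.516, 19.64). ∠KBZ = 94.2° gives BZ at -176.9° from the x-axis; with |BZ| = 23.5, Z = (-25.98, 18.37). ∠BZJ = 39.2° gives ZJ at -36.10° from the x-axis; with |ZJ| = 15.7, J = (-13.30, 9.118). ∠ZJE = 125.6° gives JE at 18.30° from the x-axis; with |JE| = 27.4, E = (12.72, 17.72). The perpendicularity gives EN at right angles to JE, so EN runs at 108.3°; with |EN| = 17.3, N = (7.286, 34.15). The perpendicularity gives NA at right angles to EN, so NA runs at -161.7°; with |NA| = 19.0, A = (-10.75, 28.18). ∠NAC = 74.3° gives AC at -56.00° from the x-axis; with |AC| = 9.6, C = (-5.385, 20.22). Then |ZC| = |C − Z| = 20.68.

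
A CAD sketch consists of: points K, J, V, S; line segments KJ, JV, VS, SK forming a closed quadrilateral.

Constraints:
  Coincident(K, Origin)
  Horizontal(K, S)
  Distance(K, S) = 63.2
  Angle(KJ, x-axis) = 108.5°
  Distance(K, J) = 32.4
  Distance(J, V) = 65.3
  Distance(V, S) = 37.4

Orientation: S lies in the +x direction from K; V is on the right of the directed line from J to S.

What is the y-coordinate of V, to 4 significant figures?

-19.59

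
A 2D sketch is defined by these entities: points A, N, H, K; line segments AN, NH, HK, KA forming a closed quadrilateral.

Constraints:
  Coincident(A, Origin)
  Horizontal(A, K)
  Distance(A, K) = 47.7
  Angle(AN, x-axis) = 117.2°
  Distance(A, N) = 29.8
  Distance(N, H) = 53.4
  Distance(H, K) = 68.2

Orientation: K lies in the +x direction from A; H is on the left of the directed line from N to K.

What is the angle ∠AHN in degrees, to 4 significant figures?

24.50°

A is at the origin; A and K share the same y with |AK| = 47.7 and K in +x, so K = (47.7, 0). AN runs at 117.2° with |AN| = 29.8, so N = (-13.62, 26.50). H is determined by |NH| = 53.4 and |HK| = 68.2 together: it lies at the intersection of circle(N, 53.4) and circle(K, 68.2). With |NK| = 66.80, the foot of the radical line on NK is 19.93 from N and the perpendicular offset is √(53.4² − 19.93²) = 49.54. Taking the left-of-NK solution: H = (24.33, 64.07).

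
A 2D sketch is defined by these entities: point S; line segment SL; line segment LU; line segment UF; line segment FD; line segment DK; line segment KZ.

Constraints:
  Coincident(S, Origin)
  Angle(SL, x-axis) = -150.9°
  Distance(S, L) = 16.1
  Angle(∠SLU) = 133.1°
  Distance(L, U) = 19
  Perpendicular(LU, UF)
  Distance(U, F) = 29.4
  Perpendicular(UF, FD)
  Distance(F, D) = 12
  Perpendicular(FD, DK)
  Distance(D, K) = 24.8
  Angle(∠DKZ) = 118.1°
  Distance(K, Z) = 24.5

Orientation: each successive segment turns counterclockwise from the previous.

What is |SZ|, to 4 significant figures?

43.80

S is at the origin; SL runs at -150.9° with length 16.1, so L = (-14.07, -7.830). ∠SLU = 133.1° gives LU at -104.0° from the x-axis; with |LU| = 19.0, U = (-18.66, -26.27). LU ⟂ UF, so UF runs at -14.00°; with |UF| = 29.4, F = (9.862, -33.38). UF ⟂ FD, so FD runs at 76.00°; with |FD| = 12.0, D = (12.77, -21.73). FD is perpendicular to DK, so DK runs at 166.0°; with |DK| = 24.8, K = (-11.30, -15.73). ∠DKZ = 118.1° gives KZ at -132.1° from the x-axis; with |KZ| = 24.5, Z = (-27.72, -33.91). Then |SZ| = |Z − S| = 43.80.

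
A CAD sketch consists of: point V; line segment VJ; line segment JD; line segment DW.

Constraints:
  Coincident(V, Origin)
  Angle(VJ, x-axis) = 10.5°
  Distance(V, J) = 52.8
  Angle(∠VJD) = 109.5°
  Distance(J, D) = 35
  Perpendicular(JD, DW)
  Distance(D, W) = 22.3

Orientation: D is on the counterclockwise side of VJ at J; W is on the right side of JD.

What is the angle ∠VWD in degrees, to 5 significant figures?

36.136°

V is at the origin; VJ runs at 10.5° with length 52.8, so J = 52.8·(cos 10.5°, sin 10.5°) = (51.916, 9.6220). ∠VJD = 109.5°, so JD runs at 10.5° + (180° − 109.5°) = 81.000° from the x-axis; with |JD| = 35.0, D = J + 35.0·(cos 81.000°, sin 81.000°) = (57.391, 44.191). JD ⟂ DW; with |DW| = 22.3 on the right of JD, W = D + 22.3·(0.98769, -0.15643) = (79.417, 40.703). Then cos ∠VWD = WV·WD / (|WV||WD|), giving 36.136°.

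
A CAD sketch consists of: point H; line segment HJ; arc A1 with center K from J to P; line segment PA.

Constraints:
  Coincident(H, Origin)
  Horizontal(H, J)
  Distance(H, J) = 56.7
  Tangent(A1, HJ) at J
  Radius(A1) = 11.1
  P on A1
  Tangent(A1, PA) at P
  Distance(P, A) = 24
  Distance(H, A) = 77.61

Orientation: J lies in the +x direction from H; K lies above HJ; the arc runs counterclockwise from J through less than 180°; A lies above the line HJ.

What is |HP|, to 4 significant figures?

68.53

Checks: ∠(KJ, JH) = 90.00° ✓; |KJ| = 11.10 ✓; |KP| = 11.10 ✓; ∠(KP, PA) = 90.00° ✓; |PA| = 24.00 ✓; |HA| = 77.61 ✓.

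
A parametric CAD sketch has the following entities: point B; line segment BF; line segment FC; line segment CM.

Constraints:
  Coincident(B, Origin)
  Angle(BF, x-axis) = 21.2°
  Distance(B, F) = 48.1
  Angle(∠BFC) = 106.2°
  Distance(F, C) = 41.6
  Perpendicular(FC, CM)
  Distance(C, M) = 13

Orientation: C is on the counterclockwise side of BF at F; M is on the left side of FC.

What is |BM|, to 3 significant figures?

64.3

B is at the origin; BF runs at 21.2° with length 48.1, so F = 48.1·(cos 21.2°, sin 21.2°) = (44.8, 17.4). ∠BFC = 106.2°, so FC runs at 21.2° + (180° − 106.2°) = 95.0° from the x-axis; with |FC| = 41.6, C = F + 41.6·(cos 95.0°, sin 95.0°) = (41.2, 58.8). The perpendicularity gives CM at right angles to FC; with |CM| = 13.0 on the left of FC, M = C + 13.0·(-0.996, -0.0872) = (28.3, 57.7). Then |BM| = |M − B| = 64.3.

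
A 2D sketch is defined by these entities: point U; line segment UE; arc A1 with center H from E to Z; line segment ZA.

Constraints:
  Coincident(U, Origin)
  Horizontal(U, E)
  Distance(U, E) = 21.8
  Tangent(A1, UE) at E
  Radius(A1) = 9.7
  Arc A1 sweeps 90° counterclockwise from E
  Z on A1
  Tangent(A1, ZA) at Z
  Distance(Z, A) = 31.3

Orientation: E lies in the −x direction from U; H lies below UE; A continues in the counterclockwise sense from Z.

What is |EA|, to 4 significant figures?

42.13

U is at the origin; UE is horizontal with |UE| = 21.8 and E on the −x side, so E = (-21.80, 0.000). The tangent condition forces HE to be normal to UE, so H = E + (0, -9.7) = (-21.80, -9.700). On A1, E sits at bearing 90° from H; a 90° counterclockwise sweep puts Z at bearing 180°, so Z = H + 9.7·(cos 180°, sin 180°) = (-31.50, -9.700). A1 meets ZA tangentially, so HZ is at right angles to ZA, so ZA runs along (−sin 180°, cos 180°); with |ZA| = 31.3, A = (-31.50, -41.00). Then |EA| = |A − E| = 42.13.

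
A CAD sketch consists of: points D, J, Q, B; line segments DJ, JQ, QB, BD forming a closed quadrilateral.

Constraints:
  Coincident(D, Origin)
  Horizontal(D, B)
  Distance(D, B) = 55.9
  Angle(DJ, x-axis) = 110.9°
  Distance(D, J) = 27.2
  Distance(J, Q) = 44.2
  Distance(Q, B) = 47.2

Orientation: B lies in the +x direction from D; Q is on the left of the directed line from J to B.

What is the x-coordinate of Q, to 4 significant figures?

31.81

Checks: |JQ| = 44.20 ✓; |QB| = 47.20 ✓.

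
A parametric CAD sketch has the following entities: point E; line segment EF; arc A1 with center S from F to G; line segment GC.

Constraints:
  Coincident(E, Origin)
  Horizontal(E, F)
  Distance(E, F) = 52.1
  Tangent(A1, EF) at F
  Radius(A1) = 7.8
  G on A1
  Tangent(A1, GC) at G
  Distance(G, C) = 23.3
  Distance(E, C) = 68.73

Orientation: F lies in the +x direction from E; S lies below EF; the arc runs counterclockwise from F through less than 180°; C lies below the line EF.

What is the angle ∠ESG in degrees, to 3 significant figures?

49.8°

Checks: E = (0.00, 0.00) ✓; |SG| = 7.800 ✓; ∠(SG, GC) = 90.00° ✓; |GC| = 23.30 ✓; |EC| = 68.73 ✓.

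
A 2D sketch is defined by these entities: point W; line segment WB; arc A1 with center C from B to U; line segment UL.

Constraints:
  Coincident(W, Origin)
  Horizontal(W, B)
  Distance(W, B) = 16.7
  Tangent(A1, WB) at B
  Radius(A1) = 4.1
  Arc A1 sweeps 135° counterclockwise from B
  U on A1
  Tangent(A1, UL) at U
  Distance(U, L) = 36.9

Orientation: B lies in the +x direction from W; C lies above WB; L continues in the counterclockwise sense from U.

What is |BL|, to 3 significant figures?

40.4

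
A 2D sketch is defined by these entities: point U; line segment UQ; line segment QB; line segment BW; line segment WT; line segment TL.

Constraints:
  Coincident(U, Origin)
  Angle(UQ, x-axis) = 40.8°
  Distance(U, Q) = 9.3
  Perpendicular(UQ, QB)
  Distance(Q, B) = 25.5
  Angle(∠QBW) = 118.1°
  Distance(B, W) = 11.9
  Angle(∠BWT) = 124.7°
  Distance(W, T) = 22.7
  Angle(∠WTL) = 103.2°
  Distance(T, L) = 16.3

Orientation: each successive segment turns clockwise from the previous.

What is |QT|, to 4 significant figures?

37.03

∠QBW = 118.1° gives BW at -111.1° from the x-axis; with |BW| = 11.9, W = (19.42, -24.33). ∠BWT = 124.7° gives WT at -166.4° from the x-axis; with |WT| = 22.7, T = (-2.645, -29.67). Then |QT| = |T − Q| = 37.03.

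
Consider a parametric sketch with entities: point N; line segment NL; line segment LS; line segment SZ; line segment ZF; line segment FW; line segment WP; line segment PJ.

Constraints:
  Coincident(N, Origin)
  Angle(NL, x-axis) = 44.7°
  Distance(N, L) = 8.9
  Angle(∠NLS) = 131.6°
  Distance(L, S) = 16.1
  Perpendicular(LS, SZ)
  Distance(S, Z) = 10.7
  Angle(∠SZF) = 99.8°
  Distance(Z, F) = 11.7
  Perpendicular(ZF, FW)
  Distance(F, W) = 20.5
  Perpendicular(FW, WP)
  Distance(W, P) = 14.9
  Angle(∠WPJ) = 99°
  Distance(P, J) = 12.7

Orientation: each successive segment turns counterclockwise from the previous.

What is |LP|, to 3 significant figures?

18.7

N is at the origin; NL runs at 44.7° with length 8.9, so L = (6.33, 6.26). ∠NLS = 131.6° gives LS at 93.1° from the x-axis; with |LS| = 16.1, S = (5.46, 22.3). The perpendicularity gives SZ at right angles to LS, so SZ runs at -177°; with |SZ| = 10.7, Z = (-5.23, 21.8). ∠SZF = 99.8° gives ZF at -96.7° from the x-axis; with |ZF| = 11.7, F = (-6.59, 10.1). The perpendicularity gives FW at right angles to ZF, so FW runs at -6.70°; with |FW| = 20.5, W = (13.8, 7.75). The perpendicularity gives WP at right angles to FW, so WP runs at 83.3°; with |WP| = 14.9, P = (15.5, 22.5). Then |LP| = |P − L| = 18.7.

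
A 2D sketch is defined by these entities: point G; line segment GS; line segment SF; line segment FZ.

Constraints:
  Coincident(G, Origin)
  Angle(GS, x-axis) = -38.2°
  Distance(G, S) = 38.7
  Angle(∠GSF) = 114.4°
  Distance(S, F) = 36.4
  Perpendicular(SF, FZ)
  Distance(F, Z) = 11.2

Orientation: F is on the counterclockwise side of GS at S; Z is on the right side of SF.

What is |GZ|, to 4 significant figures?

70.01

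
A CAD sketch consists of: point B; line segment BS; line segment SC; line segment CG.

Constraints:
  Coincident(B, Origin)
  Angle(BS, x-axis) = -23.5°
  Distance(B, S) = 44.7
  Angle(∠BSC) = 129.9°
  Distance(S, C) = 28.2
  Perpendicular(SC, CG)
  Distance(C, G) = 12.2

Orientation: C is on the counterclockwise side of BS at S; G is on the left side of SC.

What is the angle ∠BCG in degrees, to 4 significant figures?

58.91°

B is at the origin; BS runs at -23.5° with length 44.7, so S = 44.7·(cos -23.5°, sin -23.5°) = (40.99, -17.82). ∠BSC = 129.9°, so SC runs at -23.5° + (180° − 129.9°) = 26.60° from the x-axis; with |SC| = 28.2, C = S + 28.2·(cos 26.60°, sin 26.60°) = (66.21, -5.197). The perpendicularity gives CG at right angles to SC; with |CG| = 12.2 on the left of SC, G = C + 12.2·(-0.4478, 0.8942) = (60.75, 5.711). Then cos ∠BCG = CB·CG / (|CB||CG|), giving 58.91°.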